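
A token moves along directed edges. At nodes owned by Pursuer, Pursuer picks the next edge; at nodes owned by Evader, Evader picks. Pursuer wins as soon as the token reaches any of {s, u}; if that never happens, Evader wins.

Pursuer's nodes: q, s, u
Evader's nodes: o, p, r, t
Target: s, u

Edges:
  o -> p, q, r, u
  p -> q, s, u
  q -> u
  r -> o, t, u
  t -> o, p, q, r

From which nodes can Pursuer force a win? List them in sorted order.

A0 = {s, u}
A1: add {q} — q (Pursuer) has q→u.
A2: add {p} — p (Evader): all of {q, s, u} already in.
A3 = A2; e.g. o (Evader) can still go to r. Fixed point.
Pursuer's winning region = {p, q, s, u}.

p, q, s, u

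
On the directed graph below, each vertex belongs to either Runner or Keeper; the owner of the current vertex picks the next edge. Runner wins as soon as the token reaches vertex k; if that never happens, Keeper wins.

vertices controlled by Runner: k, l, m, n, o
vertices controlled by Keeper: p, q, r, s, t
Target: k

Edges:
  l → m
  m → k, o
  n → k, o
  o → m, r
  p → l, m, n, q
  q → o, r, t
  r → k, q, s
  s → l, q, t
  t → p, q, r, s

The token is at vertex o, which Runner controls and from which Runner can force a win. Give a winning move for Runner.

m

A0 = {k}
A1: add {m, n} — m (Runner) has m→k; n (Runner) has n→k.
A2: add {l, o} — l (Runner) has l→m; o (Runner) has o→m.
A3 = A2; e.g. p (Keeper) can still go to q. Fixed point.
From o, successor m is in the attractor (rank 1); the other successor r is not.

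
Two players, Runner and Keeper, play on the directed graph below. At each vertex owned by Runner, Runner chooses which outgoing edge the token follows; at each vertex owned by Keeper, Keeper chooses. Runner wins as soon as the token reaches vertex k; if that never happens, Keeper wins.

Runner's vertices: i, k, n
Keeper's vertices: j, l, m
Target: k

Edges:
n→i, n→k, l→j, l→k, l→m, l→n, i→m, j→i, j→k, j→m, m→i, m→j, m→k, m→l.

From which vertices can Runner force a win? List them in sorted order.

k, n

A0 = {k}
A1: add {n} — n (Runner) has n→k.
A2 = A1; e.g. i (Runner) has no edge into A1. Fixed point.
Runner's winning region = {k, n}.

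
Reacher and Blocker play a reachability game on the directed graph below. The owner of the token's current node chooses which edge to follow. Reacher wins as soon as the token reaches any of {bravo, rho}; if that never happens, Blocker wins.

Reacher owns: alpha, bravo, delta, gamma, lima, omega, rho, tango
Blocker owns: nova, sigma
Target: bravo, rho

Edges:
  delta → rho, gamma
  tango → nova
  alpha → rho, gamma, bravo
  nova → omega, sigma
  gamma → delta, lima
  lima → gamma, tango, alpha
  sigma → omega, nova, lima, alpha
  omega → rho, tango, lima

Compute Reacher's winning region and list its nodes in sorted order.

alpha, bravo, delta, gamma, lima, omega, rho

A0 = {bravo, rho}
A1: add {alpha, delta, omega} — omega (Reacher) has omega→rho; delta (Reacher) has delta→rho; alpha (Reacher) has alpha→rho.
A2: add {gamma, lima} — gamma (Reacher) has gamma→delta; lima (Reacher) has lima→alpha.
A3 = A2; e.g. tango (Reacher) has no edge into A2. Fixed point.
Reacher's winning region = {alpha, bravo, delta, gamma, lima, omega, rho}.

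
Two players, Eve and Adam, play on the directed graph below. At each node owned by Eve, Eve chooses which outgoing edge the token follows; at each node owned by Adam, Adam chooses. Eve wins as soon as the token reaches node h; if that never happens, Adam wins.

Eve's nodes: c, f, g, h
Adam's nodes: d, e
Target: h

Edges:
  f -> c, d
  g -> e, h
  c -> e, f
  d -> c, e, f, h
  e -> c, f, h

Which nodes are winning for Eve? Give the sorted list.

A0 = {h}
A1: add {g} — g (Eve) has g→h.
A2 = A1; e.g. c (Eve) has no edge into A1. Fixed point.
Eve's winning region = {g, h}.

g, h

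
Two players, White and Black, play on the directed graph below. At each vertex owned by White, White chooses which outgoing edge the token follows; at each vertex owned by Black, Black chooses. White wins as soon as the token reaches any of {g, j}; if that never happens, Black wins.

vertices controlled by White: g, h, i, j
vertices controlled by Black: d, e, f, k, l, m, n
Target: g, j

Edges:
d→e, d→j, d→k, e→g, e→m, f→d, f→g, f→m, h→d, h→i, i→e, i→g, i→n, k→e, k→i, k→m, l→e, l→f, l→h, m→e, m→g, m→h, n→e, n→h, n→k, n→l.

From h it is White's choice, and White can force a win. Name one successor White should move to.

i

A0 = {g, j}
A1: add {i} — i (White) has i→g.
A2: add {h} — h (White) has h→i.
A3 = A2; e.g. d (Black) can still go to e. Fixed point.
From h, successor i is in the attractor (rank 1); the other successor d is not.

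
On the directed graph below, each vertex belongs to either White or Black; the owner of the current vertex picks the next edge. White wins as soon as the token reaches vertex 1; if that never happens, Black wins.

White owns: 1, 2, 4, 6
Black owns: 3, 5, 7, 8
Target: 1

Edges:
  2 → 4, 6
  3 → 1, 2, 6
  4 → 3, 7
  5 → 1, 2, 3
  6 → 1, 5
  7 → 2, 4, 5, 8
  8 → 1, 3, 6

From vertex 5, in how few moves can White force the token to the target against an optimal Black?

A0 = {1}
A1: add {6} — 6 (White) has 6→1.
A2: add {2} — 2 (White) has 2→6.
A3: add {3} — 3 (Black): all of {1, 2, 6} already in.
A4: add {4, 5, 8} — 4 (White) has 4→3; 5 (Black): all of {1, 2, 3} already in; 8 (Black): all of {1, 3, 6} already in.
5 enters the attractor at level 4, so White can force the target in 4 moves from there.

4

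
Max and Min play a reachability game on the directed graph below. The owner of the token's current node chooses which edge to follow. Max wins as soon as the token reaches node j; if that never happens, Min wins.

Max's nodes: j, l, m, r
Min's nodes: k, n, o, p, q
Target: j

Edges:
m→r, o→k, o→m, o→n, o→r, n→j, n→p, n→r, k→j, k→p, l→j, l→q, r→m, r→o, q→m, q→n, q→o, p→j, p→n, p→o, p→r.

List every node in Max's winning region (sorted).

A0 = {j}
A1: add {l} — l (Max) has l→j.
A2 = A1; e.g. k (Min) can still go to p. Fixed point.
Max's winning region = {j, l}.

j, l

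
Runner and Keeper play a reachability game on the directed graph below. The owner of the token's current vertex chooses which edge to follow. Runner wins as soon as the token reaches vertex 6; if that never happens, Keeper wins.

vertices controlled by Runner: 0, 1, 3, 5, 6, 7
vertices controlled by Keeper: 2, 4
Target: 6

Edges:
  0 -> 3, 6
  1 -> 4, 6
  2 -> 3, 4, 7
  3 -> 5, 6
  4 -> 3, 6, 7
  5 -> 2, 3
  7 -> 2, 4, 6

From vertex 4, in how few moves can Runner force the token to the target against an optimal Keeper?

A0 = {6}
A1: add {0, 1, 3, 7} — 0 (Runner) has 0→6; 1 (Runner) has 1→6; 3 (Runner) has 3→6; 7 (Runner) has 7→6.
A2: add {4, 5} — 4 (Keeper): all of {3, 6, 7} already in; 5 (Runner) has 5→3.
4 enters the attractor at level 2, so Runner can force the target in 2 moves from there.

2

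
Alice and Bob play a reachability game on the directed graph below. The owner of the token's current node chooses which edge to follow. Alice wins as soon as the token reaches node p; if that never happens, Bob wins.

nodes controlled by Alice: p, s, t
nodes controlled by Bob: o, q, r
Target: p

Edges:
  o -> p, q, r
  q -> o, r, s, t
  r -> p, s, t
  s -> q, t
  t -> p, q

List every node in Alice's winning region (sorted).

p, r, s, t

A0 = {p}
A1: add {t} — t (Alice) has t→p.
A2: add {s} — s (Alice) has s→t.
A3: add {r} — r (Bob): all of {p, s, t} already in.
A4 = A3; e.g. o (Bob) can still go to q. Fixed point.
Alice's winning region = {p, r, s, t}.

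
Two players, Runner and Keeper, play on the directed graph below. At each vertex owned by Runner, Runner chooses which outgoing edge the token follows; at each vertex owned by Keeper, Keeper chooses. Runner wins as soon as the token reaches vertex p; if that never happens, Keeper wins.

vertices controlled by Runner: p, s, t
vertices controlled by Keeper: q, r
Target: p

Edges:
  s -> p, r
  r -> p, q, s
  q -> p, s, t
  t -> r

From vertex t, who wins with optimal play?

Keeper

A0 = {p}
A1: add {s} — s (Runner) has s→p.
A2 = A1; e.g. q (Keeper) can still go to t. Fixed point.
t never enters the attractor, so Keeper can avoid the target forever.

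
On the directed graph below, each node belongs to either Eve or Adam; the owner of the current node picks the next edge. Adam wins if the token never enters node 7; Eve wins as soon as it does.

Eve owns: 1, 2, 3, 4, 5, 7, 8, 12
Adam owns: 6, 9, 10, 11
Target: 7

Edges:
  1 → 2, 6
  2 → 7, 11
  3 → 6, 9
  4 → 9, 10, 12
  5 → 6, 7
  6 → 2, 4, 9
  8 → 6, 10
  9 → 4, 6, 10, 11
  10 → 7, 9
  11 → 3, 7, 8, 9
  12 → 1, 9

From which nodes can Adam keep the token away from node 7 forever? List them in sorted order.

A0 = {7}
A1: add {2, 5} — 2 (Eve) has 2→7; 5 (Eve) has 5→7.
A2: add {1} — 1 (Eve) has 1→2.
A3: add {12} — 12 (Eve) has 12→1.
A4: add {4} — 4 (Eve) has 4→12.
A5 = A4; e.g. 3 (Eve) has no edge into A4. Fixed point.
Eve's attractor = {1, 2, 4, 5, 7, 12}; Adam avoids the target exactly from the complement.

3, 6, 8, 9, 10, 11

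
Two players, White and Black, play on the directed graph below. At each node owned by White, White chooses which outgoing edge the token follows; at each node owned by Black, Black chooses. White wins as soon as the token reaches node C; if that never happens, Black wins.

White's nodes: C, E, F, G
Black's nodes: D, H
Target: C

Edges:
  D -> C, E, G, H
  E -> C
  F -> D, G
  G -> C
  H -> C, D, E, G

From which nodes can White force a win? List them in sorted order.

C, E, F, G

A0 = {C}
A1: add {E, G} — E (White) has E→C; G (White) has G→C.
A2: add {F} — F (White) has F→G.
A3 = A2; e.g. D (Black) can still go to H. Fixed point.
White's winning region = {C, E, F, G}.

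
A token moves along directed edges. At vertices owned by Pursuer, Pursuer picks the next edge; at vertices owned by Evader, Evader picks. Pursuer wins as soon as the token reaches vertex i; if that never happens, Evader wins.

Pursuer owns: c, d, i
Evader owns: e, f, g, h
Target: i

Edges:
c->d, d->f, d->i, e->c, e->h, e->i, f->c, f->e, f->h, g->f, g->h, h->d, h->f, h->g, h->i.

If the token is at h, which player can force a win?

Evader

A0 = {i}
A1: add {d} — d (Pursuer) has d→i.
A2: add {c} — c (Pursuer) has c→d.
A3 = A2; e.g. e (Evader) can still go to h. Fixed point.
h never enters the attractor, so Evader can avoid the target forever.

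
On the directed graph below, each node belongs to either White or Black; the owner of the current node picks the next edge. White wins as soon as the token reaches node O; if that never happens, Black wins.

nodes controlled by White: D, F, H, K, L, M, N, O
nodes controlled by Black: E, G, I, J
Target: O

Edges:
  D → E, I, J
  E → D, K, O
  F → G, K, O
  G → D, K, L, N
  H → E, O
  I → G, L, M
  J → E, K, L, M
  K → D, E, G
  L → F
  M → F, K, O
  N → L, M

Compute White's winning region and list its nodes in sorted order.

F, H, L, M, N, O

A0 = {O}
A1: add {F, H, M} — F (White) has F→O; H (White) has H→O; M (White) has M→O.
A2: add {L, N} — L (White) has L→F; N (White) has N→M.
A3 = A2; e.g. D (White) has no edge into A2. Fixed point.
White's winning region = {F, H, L, M, N, O}.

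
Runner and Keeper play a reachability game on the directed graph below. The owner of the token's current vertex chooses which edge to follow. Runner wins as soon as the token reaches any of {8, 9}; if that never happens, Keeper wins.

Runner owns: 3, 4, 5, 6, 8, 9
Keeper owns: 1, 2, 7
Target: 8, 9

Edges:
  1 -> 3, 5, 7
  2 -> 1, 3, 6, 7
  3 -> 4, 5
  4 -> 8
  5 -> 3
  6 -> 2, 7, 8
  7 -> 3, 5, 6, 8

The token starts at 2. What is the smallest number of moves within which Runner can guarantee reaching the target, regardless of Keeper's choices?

A0 = {8, 9}
A1: add {4, 6} — 4 (Runner) has 4→8; 6 (Runner) has 6→8.
A2: add {3} — 3 (Runner) has 3→4.
A3: add {5} — 5 (Runner) has 5→3.
A4: add {7} — 7 (Keeper): all of {3, 5, 6, 8} already in.
A5: add {1} — 1 (Keeper): all of {3, 5, 7} already in.
A6: add {2} — 2 (Keeper): all of {1, 3, 6, 7} already in.
A6 = all vertices. Fixed point.
2 enters the attractor at level 6, so Runner can force the target in 6 moves from there.

6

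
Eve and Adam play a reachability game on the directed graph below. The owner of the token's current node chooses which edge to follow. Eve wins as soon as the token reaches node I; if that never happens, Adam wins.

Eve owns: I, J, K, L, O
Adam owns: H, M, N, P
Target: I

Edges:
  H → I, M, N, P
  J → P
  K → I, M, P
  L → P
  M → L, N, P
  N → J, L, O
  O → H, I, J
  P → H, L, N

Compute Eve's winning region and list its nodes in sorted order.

A0 = {I}
A1: add {K, O} — K (Eve) has K→I; O (Eve) has O→I.
A2 = A1; e.g. H (Adam) can still go to M. Fixed point.
Eve's winning region = {I, K, O}.

I, K, O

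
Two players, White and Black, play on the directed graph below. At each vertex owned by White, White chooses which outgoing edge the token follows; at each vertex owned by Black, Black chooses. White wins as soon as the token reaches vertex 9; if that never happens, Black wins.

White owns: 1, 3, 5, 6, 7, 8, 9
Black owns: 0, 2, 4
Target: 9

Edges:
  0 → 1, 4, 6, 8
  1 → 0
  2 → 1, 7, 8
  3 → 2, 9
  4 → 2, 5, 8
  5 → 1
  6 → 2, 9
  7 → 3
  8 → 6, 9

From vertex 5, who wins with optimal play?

A0 = {9}
A1: add {3, 6, 8} — 3 (White) has 3→9; 6 (White) has 6→9; 8 (White) has 8→9.
A2: add {7} — 7 (White) has 7→3.
A3 = A2; e.g. 0 (Black) can still go to 1. Fixed point.
5 never enters the attractor, so Black can avoid the target forever.

Black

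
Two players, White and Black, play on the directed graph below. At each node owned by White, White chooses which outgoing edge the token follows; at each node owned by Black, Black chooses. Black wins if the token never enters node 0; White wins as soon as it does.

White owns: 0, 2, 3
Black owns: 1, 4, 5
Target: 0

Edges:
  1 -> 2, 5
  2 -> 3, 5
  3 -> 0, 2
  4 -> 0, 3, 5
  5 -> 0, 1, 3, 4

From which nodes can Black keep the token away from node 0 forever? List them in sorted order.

1, 4, 5

A0 = {0}
A1: add {3} — 3 (White) has 3→0.
A2: add {2} — 2 (White) has 2→3.
A3 = A2; e.g. 1 (Black) can still go to 5. Fixed point.
White's attractor = {0, 2, 3}; Black avoids the target exactly from the complement.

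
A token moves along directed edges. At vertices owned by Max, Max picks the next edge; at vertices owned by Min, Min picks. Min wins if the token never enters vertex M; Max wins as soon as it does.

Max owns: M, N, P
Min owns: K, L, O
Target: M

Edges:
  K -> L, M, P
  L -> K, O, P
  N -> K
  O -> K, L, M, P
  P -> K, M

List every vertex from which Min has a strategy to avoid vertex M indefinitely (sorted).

A0 = {M}
A1: add {P} — P (Max) has P→M.
A2 = A1; e.g. K (Min) can still go to L. Fixed point.
Max's attractor = {M, P}; Min avoids the target exactly from the complement.

K, L, N, O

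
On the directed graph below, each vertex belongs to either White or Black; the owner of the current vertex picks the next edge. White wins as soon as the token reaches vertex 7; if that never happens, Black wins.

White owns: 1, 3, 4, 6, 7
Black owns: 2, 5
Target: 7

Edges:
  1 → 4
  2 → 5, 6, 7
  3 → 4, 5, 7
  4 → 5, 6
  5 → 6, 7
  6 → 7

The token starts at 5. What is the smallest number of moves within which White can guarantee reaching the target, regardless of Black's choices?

A0 = {7}
A1: add {3, 6} — 3 (White) has 3→7; 6 (White) has 6→7.
A2: add {4, 5} — 4 (White) has 4→6; 5 (Black): all of {6, 7} already in.
5 enters the attractor at level 2, so White can force the target in 2 moves from there.

2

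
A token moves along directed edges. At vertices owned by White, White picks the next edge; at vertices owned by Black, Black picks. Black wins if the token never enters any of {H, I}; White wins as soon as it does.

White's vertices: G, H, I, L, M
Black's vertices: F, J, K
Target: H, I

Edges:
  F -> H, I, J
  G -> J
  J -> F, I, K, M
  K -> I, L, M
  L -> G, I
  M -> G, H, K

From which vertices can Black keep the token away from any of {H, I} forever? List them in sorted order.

F, G, J

A0 = {H, I}
A1: add {L, M} — L (White) has L→I; M (White) has M→H.
A2: add {K} — K (Black): all of {I, L, M} already in.
A3 = A2; e.g. F (Black) can still go to J. Fixed point.
White's attractor = {H, I, K, L, M}; Black avoids the target exactly from the complement.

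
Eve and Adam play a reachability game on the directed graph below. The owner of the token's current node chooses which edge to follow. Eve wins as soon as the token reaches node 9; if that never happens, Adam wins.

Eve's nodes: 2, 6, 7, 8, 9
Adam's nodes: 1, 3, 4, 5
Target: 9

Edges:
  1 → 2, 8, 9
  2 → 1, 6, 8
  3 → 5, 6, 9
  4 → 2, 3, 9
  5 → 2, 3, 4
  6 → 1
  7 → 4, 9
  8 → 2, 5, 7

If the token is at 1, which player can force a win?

Eve

A0 = {9}
A1: add {7} — 7 (Eve) has 7→9.
A2: add {8} — 8 (Eve) has 8→7.
A3: add {2} — 2 (Eve) has 2→8.
A4: add {1} — 1 (Adam): all of {2, 8, 9} already in.
1 ∈ A4, so Eve can force the target.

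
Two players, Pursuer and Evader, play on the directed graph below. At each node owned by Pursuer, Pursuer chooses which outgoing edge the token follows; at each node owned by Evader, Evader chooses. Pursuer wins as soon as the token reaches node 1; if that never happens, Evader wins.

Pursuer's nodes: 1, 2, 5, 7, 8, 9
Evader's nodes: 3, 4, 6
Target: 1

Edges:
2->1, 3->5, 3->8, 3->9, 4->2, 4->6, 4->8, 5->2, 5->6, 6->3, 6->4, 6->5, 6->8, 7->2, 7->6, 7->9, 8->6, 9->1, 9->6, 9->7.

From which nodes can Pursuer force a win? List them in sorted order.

A0 = {1}
A1: add {2, 9} — 2 (Pursuer) has 2→1; 9 (Pursuer) has 9→1.
A2: add {5, 7} — 5 (Pursuer) has 5→2; 7 (Pursuer) has 7→2.
A3 = A2; e.g. 3 (Evader) can still go to 8. Fixed point.
Pursuer's winning region = {1, 2, 5, 7, 9}.

1, 2, 5, 7, 9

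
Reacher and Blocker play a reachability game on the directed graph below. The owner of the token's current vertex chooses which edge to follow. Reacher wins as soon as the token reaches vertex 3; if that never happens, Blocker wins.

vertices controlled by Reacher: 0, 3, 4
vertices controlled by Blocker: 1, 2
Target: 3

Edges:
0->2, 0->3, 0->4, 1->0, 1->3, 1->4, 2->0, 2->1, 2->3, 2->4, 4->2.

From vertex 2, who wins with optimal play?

A0 = {3}
A1: add {0} — 0 (Reacher) has 0→3.
A2 = A1; e.g. 1 (Blocker) can still go to 4. Fixed point.
2 never enters the attractor, so Blocker can avoid the target forever.

Blocker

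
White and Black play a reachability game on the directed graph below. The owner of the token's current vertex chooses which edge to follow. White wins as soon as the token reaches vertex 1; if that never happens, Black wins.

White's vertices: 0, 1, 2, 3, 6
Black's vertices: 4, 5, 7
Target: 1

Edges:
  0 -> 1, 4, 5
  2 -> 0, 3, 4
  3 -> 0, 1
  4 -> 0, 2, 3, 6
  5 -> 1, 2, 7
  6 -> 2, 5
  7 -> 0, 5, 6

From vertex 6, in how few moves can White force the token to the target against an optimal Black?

3

A0 = {1}
A1: add {0, 3} — 0 (White) has 0→1; 3 (White) has 3→1.
A2: add {2} — 2 (White) has 2→0.
A3: add {6} — 6 (White) has 6→2.
6 enters the attractor at level 3, so White can force the target in 3 moves from there.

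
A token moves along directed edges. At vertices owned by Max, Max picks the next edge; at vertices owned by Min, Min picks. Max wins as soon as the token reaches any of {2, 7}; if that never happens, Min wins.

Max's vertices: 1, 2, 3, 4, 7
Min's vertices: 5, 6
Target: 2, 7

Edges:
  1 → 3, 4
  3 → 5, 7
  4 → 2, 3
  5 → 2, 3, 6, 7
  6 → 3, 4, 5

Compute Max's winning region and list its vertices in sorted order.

A0 = {2, 7}
A1: add {3, 4} — 3 (Max) has 3→7; 4 (Max) has 4→2.
A2: add {1} — 1 (Max) has 1→3.
A3 = A2; e.g. 5 (Min) can still go to 6. Fixed point.
Max's winning region = {1, 2, 3, 4, 7}.

1, 2, 3, 4, 7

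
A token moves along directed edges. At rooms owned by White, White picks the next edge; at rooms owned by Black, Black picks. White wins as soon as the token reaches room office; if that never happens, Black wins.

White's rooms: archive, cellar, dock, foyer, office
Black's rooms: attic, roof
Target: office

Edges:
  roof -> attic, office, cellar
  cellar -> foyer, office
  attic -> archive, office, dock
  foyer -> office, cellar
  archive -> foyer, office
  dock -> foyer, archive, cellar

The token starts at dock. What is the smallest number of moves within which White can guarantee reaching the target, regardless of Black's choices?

2

A0 = {office}
A1: add {archive, cellar, foyer} — foyer (White) has foyer→office; archive (White) has archive→office; cellar (White) has cellar→office.
A2: add {dock} — dock (White) has dock→foyer.
dock enters the attractor at level 2, so White can force the target in 2 moves from there.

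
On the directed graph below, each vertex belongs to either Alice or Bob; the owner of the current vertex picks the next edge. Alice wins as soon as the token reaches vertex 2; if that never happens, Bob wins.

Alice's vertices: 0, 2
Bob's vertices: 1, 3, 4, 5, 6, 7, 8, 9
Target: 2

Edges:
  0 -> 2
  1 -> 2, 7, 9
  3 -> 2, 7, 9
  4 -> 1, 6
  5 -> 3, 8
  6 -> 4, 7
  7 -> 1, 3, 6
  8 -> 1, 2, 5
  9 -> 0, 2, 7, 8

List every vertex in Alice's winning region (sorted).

A0 = {2}
A1: add {0} — 0 (Alice) has 0→2.
A2 = A1; e.g. 1 (Bob) can still go to 7. Fixed point.
Alice's winning region = {0, 2}.

0, 2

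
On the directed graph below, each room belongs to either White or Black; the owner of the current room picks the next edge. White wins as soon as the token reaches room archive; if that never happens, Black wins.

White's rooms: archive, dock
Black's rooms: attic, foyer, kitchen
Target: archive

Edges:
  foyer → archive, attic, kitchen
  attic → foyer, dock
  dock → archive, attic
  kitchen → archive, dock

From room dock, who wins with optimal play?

White

A0 = {archive}
A1: add {dock} — dock (White) has dock→archive.
dock ∈ A1, so White can force the target.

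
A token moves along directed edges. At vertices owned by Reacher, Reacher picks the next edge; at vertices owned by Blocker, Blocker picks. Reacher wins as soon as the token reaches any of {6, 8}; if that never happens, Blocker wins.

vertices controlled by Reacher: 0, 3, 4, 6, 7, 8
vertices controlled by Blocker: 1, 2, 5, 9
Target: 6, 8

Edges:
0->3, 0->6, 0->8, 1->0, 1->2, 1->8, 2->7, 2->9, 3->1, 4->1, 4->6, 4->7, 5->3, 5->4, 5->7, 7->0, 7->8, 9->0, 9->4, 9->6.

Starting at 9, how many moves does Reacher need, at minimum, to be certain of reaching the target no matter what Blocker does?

2

A0 = {6, 8}
A1: add {0, 4, 7} — 0 (Reacher) has 0→6; 4 (Reacher) has 4→6; 7 (Reacher) has 7→8.
A2: add {9} — 9 (Blocker): all of {0, 4, 6} already in.
9 enters the attractor at level 2, so Reacher can force the target in 2 moves from there.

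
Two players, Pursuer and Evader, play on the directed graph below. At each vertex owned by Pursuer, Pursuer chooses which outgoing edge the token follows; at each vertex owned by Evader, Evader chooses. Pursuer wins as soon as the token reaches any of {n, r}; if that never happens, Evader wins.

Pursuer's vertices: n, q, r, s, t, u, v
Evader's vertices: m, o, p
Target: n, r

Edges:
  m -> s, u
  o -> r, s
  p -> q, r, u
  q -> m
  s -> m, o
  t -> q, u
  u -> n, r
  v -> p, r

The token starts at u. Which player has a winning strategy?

A0 = {n, r}
A1: add {u, v} — u (Pursuer) has u→n; v (Pursuer) has v→r.
u ∈ A1, so Pursuer can force the target.

Pursuer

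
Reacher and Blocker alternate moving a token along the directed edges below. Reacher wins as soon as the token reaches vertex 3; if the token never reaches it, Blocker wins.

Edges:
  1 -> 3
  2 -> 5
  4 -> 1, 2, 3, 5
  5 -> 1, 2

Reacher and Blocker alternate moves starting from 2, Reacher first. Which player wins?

Blocker

Track states (vertex, player-to-move).
A0 = {(3,Reacher), (3,Blocker)}
A1: add {(1,Reacher), (1,Blocker), (4,Reacher)}.
A2: add {(5,Reacher)}.
A3: add {(2,Blocker)}.
A4 = A3; e.g. (2,Reacher) stays out. (2,Reacher) never enters ⇒ Blocker avoids the target.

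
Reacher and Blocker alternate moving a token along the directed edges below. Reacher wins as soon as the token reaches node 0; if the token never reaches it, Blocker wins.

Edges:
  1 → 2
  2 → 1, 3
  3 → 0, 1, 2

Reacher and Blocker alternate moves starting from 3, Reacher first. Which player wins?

Reacher

Track states (vertex, player-to-move).
A0 = {(0,Reacher), (0,Blocker)}
A1: add {(3,Reacher)}.
(3,Reacher) ∈ A1 ⇒ Reacher forces the target.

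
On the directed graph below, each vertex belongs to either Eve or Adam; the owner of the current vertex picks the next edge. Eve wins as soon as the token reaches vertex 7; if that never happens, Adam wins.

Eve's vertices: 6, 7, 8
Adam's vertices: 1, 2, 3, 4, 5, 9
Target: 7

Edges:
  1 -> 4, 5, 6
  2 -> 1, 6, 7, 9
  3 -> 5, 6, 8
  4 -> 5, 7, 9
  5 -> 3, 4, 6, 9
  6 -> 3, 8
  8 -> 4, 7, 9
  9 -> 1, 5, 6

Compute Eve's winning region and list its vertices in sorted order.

A0 = {7}
A1: add {8} — 8 (Eve) has 8→7.
A2: add {6} — 6 (Eve) has 6→8.
A3 = A2; e.g. 1 (Adam) can still go to 4. Fixed point.
Eve's winning region = {6, 7, 8}.

6, 7, 8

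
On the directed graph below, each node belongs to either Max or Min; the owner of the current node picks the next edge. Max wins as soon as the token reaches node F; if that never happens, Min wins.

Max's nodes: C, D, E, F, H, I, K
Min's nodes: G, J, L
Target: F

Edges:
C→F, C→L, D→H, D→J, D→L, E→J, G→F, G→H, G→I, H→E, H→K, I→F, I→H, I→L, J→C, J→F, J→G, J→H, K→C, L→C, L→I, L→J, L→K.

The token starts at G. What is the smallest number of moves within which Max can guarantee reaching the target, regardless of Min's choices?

4

A0 = {F}
A1: add {C, I} — C (Max) has C→F; I (Max) has I→F.
A2: add {K} — K (Max) has K→C.
A3: add {H} — H (Max) has H→K.
A4: add {D, G} — D (Max) has D→H; G (Min): all of {F, H, I} already in.
G enters the attractor at level 4, so Max can force the target in 4 moves from there.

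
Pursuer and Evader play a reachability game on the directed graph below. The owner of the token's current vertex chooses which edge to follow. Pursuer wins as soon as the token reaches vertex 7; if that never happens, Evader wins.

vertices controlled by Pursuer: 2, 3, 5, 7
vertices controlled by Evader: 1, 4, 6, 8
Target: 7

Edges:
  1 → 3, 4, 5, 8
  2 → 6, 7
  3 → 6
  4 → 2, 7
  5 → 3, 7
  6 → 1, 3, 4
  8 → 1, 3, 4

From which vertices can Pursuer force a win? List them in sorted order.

2, 4, 5, 7

A0 = {7}
A1: add {2, 5} — 2 (Pursuer) has 2→7; 5 (Pursuer) has 5→7.
A2: add {4} — 4 (Evader): all of {2, 7} already in.
A3 = A2; e.g. 1 (Evader) can still go to 3. Fixed point.
Pursuer's winning region = {2, 4, 5, 7}.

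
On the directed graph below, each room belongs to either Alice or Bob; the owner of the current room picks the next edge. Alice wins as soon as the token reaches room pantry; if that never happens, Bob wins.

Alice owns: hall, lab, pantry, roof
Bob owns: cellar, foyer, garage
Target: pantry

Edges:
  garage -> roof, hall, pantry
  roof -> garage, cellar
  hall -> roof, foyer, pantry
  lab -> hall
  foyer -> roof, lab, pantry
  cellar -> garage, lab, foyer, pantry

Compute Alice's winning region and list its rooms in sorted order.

A0 = {pantry}
A1: add {hall} — hall (Alice) has hall→pantry.
A2: add {lab} — lab (Alice) has lab→hall.
A3 = A2; e.g. garage (Bob) can still go to roof. Fixed point.
Alice's winning region = {hall, lab, pantry}.

hall, lab, pantry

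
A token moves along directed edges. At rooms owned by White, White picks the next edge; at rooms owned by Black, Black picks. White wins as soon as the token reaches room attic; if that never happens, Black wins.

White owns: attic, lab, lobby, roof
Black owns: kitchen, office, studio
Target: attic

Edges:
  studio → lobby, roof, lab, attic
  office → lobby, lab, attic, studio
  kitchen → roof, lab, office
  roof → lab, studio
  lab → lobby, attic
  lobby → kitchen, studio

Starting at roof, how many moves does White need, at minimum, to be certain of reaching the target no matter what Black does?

2

A0 = {attic}
A1: add {lab} — lab (White) has lab→attic.
A2: add {roof} — roof (White) has roof→lab.
A3 = A2; e.g. lobby (White) has no edge into A2. Fixed point.
roof enters the attractor at level 2, so White can force the target in 2 moves from there.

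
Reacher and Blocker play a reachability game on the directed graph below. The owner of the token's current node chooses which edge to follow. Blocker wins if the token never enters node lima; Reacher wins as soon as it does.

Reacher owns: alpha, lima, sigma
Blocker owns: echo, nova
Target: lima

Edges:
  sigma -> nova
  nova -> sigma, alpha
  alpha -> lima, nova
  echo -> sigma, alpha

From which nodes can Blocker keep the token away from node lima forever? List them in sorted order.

A0 = {lima}
A1: add {alpha} — alpha (Reacher) has alpha→lima.
A2 = A1; e.g. sigma (Reacher) has no edge into A1. Fixed point.
Reacher's attractor = {alpha, lima}; Blocker avoids the target exactly from the complement.

echo, nova, sigma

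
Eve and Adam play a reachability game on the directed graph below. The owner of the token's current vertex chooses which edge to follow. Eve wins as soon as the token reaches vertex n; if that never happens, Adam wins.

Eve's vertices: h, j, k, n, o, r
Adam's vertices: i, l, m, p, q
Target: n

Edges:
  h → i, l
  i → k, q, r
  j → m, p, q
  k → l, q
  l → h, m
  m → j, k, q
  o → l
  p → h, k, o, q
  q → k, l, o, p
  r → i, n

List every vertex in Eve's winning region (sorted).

n, r

A0 = {n}
A1: add {r} — r (Eve) has r→n.
A2 = A1; e.g. h (Eve) has no edge into A1. Fixed point.
Eve's winning region = {n, r}.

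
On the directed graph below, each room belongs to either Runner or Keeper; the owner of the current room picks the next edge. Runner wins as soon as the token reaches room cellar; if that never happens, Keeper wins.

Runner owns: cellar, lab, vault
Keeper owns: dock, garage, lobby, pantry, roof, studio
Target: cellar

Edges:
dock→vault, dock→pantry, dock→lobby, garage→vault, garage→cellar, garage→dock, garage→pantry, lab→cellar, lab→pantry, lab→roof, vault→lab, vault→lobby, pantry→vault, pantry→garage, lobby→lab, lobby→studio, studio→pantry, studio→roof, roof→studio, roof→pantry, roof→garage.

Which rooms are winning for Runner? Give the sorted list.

A0 = {cellar}
A1: add {lab} — lab (Runner) has lab→cellar.
A2: add {vault} — vault (Runner) has vault→lab.
A3 = A2; e.g. dock (Keeper) can still go to pantry. Fixed point.
Runner's winning region = {cellar, lab, vault}.

cellar, lab, vault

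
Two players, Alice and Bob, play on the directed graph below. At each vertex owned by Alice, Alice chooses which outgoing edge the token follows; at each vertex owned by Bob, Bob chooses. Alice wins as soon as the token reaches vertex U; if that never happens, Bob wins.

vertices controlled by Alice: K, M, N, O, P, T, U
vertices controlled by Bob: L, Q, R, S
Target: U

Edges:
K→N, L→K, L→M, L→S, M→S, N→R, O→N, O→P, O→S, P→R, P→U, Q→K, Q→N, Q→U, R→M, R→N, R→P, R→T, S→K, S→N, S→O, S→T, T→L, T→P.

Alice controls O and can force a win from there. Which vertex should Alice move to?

P

A0 = {U}
A1: add {P} — P (Alice) has P→U.
A2: add {O, T} — O (Alice) has O→P; T (Alice) has T→P.
A3 = A2; e.g. K (Alice) has no edge into A2. Fixed point.
From O, successor P is in the attractor (rank 1); the other successors N, S are not.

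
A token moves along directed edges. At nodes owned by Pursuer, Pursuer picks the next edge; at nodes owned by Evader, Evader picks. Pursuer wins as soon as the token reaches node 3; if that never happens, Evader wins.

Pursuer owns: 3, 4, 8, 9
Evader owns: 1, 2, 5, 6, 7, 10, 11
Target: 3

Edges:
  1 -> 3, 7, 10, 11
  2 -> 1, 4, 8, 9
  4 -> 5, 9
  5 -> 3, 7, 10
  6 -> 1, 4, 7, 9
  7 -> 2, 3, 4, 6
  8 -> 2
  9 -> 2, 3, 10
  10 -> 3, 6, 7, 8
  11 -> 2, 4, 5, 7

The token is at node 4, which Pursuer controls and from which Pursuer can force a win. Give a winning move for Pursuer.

A0 = {3}
A1: add {9} — 9 (Pursuer) has 9→3.
A2: add {4} — 4 (Pursuer) has 4→9.
A3 = A2; e.g. 1 (Evader) can still go to 7. Fixed point.
From 4, successor 9 is in the attractor (rank 1); the other successor 5 is not.

9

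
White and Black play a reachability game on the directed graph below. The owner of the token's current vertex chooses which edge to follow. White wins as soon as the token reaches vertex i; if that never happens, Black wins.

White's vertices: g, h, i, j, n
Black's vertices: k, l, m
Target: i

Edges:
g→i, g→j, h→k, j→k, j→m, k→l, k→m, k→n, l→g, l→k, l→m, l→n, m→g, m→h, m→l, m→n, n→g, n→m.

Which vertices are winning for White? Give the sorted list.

g, i, n

A0 = {i}
A1: add {g} — g (White) has g→i.
A2: add {n} — n (White) has n→g.
A3 = A2; e.g. h (White) has no edge into A2. Fixed point.
White's winning region = {g, i, n}.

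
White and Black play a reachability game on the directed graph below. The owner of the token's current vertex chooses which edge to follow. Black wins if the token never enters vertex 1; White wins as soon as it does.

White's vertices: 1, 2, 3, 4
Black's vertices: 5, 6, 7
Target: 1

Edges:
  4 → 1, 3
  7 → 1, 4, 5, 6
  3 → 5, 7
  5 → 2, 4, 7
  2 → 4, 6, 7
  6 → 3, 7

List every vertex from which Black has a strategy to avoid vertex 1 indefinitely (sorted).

A0 = {1}
A1: add {4} — 4 (White) has 4→1.
A2: add {2} — 2 (White) has 2→4.
A3 = A2; e.g. 3 (White) has no edge into A2. Fixed point.
White's attractor = {1, 2, 4}; Black avoids the target exactly from the complement.

3, 5, 6, 7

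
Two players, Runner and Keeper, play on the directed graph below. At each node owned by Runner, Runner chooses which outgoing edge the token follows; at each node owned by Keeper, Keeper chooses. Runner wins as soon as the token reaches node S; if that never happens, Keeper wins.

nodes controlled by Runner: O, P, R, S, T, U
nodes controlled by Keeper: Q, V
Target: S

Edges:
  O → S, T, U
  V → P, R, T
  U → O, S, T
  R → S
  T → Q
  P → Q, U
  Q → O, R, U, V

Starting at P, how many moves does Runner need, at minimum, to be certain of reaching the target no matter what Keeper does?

A0 = {S}
A1: add {O, R, U} — O (Runner) has O→S; R (Runner) has R→S; U (Runner) has U→S.
A2: add {P} — P (Runner) has P→U.
A3 = A2; e.g. Q (Keeper) can still go to V. Fixed point.
P enters the attractor at level 2, so Runner can force the target in 2 moves from there.

2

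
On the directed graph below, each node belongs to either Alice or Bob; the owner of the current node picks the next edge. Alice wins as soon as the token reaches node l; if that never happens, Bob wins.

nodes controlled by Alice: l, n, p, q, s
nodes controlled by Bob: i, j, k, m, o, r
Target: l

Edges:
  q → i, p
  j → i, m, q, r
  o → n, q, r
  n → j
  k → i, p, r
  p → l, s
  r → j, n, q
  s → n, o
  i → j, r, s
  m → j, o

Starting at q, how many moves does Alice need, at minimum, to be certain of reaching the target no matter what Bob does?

2

A0 = {l}
A1: add {p} — p (Alice) has p→l.
A2: add {q} — q (Alice) has q→p.
A3 = A2; e.g. i (Bob) can still go to j. Fixed point.
q enters the attractor at level 2, so Alice can force the target in 2 moves from there.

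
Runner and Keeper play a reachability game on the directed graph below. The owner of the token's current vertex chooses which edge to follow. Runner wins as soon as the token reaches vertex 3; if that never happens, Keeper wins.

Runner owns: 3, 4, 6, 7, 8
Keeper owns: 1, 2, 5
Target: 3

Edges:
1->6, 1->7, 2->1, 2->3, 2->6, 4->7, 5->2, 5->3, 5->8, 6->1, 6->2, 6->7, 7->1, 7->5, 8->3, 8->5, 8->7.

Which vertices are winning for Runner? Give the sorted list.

A0 = {3}
A1: add {8} — 8 (Runner) has 8→3.
A2 = A1; e.g. 1 (Keeper) can still go to 6. Fixed point.
Runner's winning region = {3, 8}.

3, 8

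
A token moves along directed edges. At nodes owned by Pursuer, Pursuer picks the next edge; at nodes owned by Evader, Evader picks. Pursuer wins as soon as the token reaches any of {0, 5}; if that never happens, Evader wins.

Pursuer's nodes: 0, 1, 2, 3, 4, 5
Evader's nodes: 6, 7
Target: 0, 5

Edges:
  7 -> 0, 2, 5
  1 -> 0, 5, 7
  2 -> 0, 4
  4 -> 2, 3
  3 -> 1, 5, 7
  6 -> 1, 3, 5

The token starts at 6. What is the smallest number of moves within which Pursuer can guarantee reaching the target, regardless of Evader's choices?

2

A0 = {0, 5}
A1: add {1, 2, 3} — 1 (Pursuer) has 1→0; 2 (Pursuer) has 2→0; 3 (Pursuer) has 3→5.
A2: add {4, 6, 7} — 4 (Pursuer) has 4→2; 6 (Evader): all of {1, 3, 5} already in; 7 (Evader): all of {0, 2, 5} already in.
A2 = all vertices. Fixed point.
6 enters the attractor at level 2, so Pursuer can force the target in 2 moves from there.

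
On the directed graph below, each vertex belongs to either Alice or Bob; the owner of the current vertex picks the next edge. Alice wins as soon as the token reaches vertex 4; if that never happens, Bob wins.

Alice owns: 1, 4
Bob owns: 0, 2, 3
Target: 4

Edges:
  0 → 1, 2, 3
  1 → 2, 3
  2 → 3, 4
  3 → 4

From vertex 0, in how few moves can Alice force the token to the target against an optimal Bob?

A0 = {4}
A1: add {3} — 3 (Bob): all of {4} already in.
A2: add {1, 2} — 1 (Alice) has 1→3; 2 (Bob): all of {3, 4} already in.
A3: add {0} — 0 (Bob): all of {1, 2, 3} already in.
A3 = all vertices. Fixed point.
0 enters the attractor at level 3, so Alice can force the target in 3 moves from there.

3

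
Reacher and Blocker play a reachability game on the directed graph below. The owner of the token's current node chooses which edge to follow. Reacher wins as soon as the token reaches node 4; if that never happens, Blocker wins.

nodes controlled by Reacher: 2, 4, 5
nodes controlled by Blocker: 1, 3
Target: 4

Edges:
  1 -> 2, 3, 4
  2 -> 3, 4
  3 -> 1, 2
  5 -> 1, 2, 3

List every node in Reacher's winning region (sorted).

A0 = {4}
A1: add {2} — 2 (Reacher) has 2→4.
A2: add {5} — 5 (Reacher) has 5→2.
A3 = A2; e.g. 1 (Blocker) can still go to 3. Fixed point.
Reacher's winning region = {2, 4, 5}.

2, 4, 5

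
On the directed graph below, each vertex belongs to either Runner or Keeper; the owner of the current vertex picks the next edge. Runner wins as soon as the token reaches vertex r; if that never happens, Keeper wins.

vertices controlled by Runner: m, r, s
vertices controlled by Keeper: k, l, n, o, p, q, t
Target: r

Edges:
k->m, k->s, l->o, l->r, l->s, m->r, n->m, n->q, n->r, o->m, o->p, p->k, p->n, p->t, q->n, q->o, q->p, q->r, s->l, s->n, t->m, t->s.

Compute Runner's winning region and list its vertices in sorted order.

A0 = {r}
A1: add {m} — m (Runner) has m→r.
A2 = A1; e.g. k (Keeper) can still go to s. Fixed point.
Runner's winning region = {m, r}.

m, r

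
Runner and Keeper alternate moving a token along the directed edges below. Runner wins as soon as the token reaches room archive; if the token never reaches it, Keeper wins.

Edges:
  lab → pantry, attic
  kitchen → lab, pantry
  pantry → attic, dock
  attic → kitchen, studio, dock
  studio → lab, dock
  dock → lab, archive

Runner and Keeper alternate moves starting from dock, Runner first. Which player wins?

Runner

Track states (vertex, player-to-move).
A0 = {(archive,Runner), (archive,Keeper)}
A1: add {(dock,Runner)}.
(dock,Runner) ∈ A1 ⇒ Runner forces the target.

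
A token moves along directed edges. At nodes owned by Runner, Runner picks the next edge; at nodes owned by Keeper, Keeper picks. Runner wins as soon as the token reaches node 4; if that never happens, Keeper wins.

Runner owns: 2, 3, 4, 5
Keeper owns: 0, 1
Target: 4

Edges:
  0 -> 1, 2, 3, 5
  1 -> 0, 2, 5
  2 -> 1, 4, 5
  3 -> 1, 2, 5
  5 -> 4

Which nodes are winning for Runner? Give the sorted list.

2, 3, 4, 5

A0 = {4}
A1: add {2, 5} — 2 (Runner) has 2→4; 5 (Runner) has 5→4.
A2: add {3} — 3 (Runner) has 3→2.
A3 = A2; e.g. 0 (Keeper) can still go to 1. Fixed point.
Runner's winning region = {2, 3, 4, 5}.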